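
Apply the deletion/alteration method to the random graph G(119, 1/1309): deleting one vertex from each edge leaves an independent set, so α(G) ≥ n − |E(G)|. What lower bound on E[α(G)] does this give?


E[|E(G)|] = C(119, 2)·p = 7021 · (1/1309) = 59/11.
E[α(G)] ≥ n − E[|E(G)|] = 119 − 59/11 = 1250/11.
Numerically: ≈ 113.636.
(This is only a lower bound; the true E[α(G)] may be larger.)

E[α(G)] ≥ 1250/11 ≈ 113.636.


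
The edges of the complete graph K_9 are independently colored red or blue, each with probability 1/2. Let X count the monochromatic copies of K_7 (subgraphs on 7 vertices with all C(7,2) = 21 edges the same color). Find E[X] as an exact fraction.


Let X = Σ_S X_S over the C(9, 7) = 36 subsets S of size 7, where X_S = 1 if the K_7 on S is monochromatic.
For a fixed S, the K_7 on S has C(7, 2) = 21 edges. P[all 21 edges red] = (1/2)^21, and likewise for blue, so P[monochromatic] = 2·(1/2)^21 = 2^{1 − 21} = 1/1048576.
By linearity: E[X] = C(9, 7) · 2^{1 − 21} = 36 · 1/1048576 = 9/262144.
Numerically: E[X] ≈ 0.00003.

E[X] = C(9,7)·2^(1−C(7,2)) = 9/262144 ≈ 0.00003.


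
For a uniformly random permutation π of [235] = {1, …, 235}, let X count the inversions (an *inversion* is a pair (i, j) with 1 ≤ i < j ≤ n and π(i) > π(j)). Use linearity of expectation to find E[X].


Write X = Σ X_I over the C(235, 2) = 27495 pairs i < j, with X_I the indicator of one inversion.
There are 27495 indicators.
For each fixed pair i < j, the values π(i) and π(j) are two distinct elements of {1, …, 235} in uniformly random order; by symmetry P[π(i) > π(j)] = 1/2.
By linearity: E[X] = 27495 · (1/2) = C(235, 2) · (1/2) = 27495/2 = 27495/2 ≈ 13747.500000.

E[X] = 27495/2 = 13747.500000.


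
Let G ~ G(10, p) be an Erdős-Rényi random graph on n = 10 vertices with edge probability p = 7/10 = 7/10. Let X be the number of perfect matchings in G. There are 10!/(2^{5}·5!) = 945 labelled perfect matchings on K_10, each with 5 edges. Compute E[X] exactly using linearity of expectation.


K_10 has 10!/(2^{5}·5!) = 945 labelled perfect matchings.
For each such perfect matching H, let X_H = 1 if all 5 edges of H are present in G. Then P[X_H = 1] = p^{5} = (7/10)^{5} = 16807/100000.
By linearity: E[X] = Σ_H E[X_H] = 945 · p^{5} = 945 · 16807/100000 = 3176523/20000.
Numerically: E[X] ≈ 158.8.

E[X] = 945 · (7/10)^{5} = 3176523/20000 ≈ 158.8.


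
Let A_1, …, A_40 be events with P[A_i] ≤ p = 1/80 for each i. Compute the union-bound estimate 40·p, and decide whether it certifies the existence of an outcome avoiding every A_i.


Union bound: P[∪_{i=1}^{40} A_i] ≤ Σ_i P[A_i] ≤ 40·p = 40·(1/80) = 1/2.
Numerically: 1/2 ≈ 0.5000.
Is 1/2 < 1? YES.
Since P[∪ A_i] ≤ 1/2 < 1, the complement has P[∩ A_i^c] ≥ 1 − 1/2 = 1/2 > 0, so some outcome avoids every A_i.

40·p = 1/2 ≈ 0.5000; existence CERTIFIED by the union bound.


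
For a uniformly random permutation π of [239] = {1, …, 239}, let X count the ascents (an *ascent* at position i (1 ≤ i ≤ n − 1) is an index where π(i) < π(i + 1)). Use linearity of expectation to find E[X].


Write X = Σ X_I over i = 1, …, 238, with X_I the indicator of one ascent.
There are 238 indicators.
For each fixed i, the pair (π(i), π(i+1)) is a uniformly random ordered pair of distinct values from {1, …, 239}; by symmetry P[π(i) < π(i+1)] = 1/2.
By linearity: E[X] = 238 · (1/2) = (239 − 1) · (1/2) = 119 ≈ 119.000000.

E[X] = 119 = 119.000000.


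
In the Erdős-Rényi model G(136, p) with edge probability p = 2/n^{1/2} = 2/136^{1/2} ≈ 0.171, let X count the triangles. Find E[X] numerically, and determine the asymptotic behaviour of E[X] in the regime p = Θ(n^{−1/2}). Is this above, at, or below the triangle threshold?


Number of potential triangles: C(136, 3) = 410040.
Each occurs with probability p³ ≈ (0.171)³ ≈ 5.04408e-03.
By linearity: E[X] = C(136, 3)·p³ ≈ 410040 · 5.04408e-03 ≈ 2068.273.
Since α = 1/2 < 1, p = c/n^{1/2} ≫ 1/n is above the triangle threshold p ~ 1/n. Asymptotically E[X] ~ (c³/6)·n^{3(1−α)} = (2³/6)·n^{1.5} → ∞; triangles are abundant w.h.p.

E[X] ≈ 2068.273; in regime p = Θ(1/n^{1/2}) E[X] diverges (above the triangle threshold p ~ 1/n).


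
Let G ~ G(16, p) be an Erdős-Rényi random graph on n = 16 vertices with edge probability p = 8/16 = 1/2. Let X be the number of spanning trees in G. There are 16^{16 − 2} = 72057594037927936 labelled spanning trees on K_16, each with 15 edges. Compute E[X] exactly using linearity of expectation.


K_16 has 16^{16 − 2} = 72057594037927936 labelled spanning trees.
For each such spanning tree H, let X_H = 1 if all 15 edges of H are present in G. Then P[X_H = 1] = p^{15} = (1/2)^{15} = 1/32768.
Summing the indicators: E[X] = Σ_H E[X_H] = 72057594037927936 · p^{15} = 72057594037927936 · 1/32768 = 2199023255552.
Numerically: E[X] ≈ 2.199e+12.

E[X] = 72057594037927936 · (1/2)^{15} = 2199023255552 ≈ 2.199e+12.


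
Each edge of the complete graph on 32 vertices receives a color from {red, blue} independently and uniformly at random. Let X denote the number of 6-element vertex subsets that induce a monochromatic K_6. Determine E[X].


Let X = Σ_S X_S over the C(32, 6) = 906192 subsets S of size 6, where X_S = 1 if the K_6 on S is monochromatic.
For a fixed S, the K_6 on S has C(6, 2) = 15 edges. P[all 15 edges red] = (1/2)^15, and likewise for blue, so P[monochromatic] = 2·(1/2)^15 = 2^{1 − 15} = 1/16384.
By linearity: E[X] = C(32, 6) · 2^{1 − 15} = 906192 · 1/16384 = 56637/1024.
Numerically: E[X] ≈ 55.3096.

E[X] = C(32,6)·2^(1−C(6,2)) = 56637/1024 ≈ 55.3096.


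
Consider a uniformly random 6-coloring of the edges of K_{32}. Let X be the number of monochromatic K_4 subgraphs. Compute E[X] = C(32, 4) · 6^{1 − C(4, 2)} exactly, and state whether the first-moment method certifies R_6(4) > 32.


E[X] = C(32, 4) · 6^{1 − 6} = 35960 · 6^{−5} = 35960/7776.
As a reduced fraction: E[X] = 4495/972 ≈ 4.6245.
Is E[X] < 1? NO.
Since E[X] ≥ 1, the first-moment bound is inconclusive at n = 32; it does NOT by itself certify R_6(4) > 32.

E[X] = 4495/972 ≈ 4.6245; E[X] ≥ 1; first-moment method inconclusive here.


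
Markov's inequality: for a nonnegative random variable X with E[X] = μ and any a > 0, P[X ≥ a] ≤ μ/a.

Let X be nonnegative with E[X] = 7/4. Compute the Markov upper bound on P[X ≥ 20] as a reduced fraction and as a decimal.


μ = E[X] = 7/4, a = 20.
Markov: P[X ≥ 20] ≤ μ/a = (7/4)/20 = 7/80.
Numerically: ≈ 0.087.
(Since a = 20 > μ = 1.750, the bound 7/80 is < 1 and informative.)

P[X ≥ 20] ≤ 7/80 ≈ 0.087.


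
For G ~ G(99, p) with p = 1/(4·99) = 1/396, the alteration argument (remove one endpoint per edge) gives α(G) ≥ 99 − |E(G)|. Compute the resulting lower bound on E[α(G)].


E[|E(G)|] = C(99, 2)·p = 4851 · (1/396) = 49/4.
E[α(G)] ≥ n − E[|E(G)|] = 99 − 49/4 = 347/4.
Numerically: ≈ 86.7500.
(This is only a lower bound; the true E[α(G)] may be larger.)

E[α(G)] ≥ 347/4 ≈ 86.7500.


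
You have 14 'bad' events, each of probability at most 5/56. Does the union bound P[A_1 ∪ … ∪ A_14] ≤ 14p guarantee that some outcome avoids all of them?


Union bound: P[∪_{i=1}^{14} A_i] ≤ Σ_i P[A_i] ≤ 14·p = 14·(5/56) = 5/4.
Numerically: 5/4 ≈ 1.25000.
Is 5/4 < 1? NO.
Since the bound 5/4 is ≥ 1, the union bound is uninformative here; it does NOT by itself certify existence.

14·p = 5/4 ≈ 1.25000; existence NOT certified by the union bound.


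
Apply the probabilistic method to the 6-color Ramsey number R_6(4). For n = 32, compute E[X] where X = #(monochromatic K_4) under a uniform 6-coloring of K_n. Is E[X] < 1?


E[X] = C(32, 4) · 6^{1 − 6} = 35960 · 6^{−5} = 35960/7776.
As a reduced fraction: E[X] = 4495/972 ≈ 4.62449.
Is E[X] < 1? NO.
Since E[X] ≥ 1, the first-moment bound is inconclusive at n = 32; it does NOT by itself certify R_6(4) > 32.

E[X] = 4495/972 ≈ 4.62449; E[X] ≥ 1; first-moment method inconclusive here.


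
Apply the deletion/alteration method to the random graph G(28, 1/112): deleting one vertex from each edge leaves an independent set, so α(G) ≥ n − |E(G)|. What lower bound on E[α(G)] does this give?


E[|E(G)|] = C(28, 2)·p = 378 · (1/112) = 27/8.
E[α(G)] ≥ n − E[|E(G)|] = 28 − 27/8 = 197/8.
Numerically: ≈ 24.625000.
(This is only a lower bound; the true E[α(G)] may be larger.)

E[α(G)] ≥ 197/8 ≈ 24.625000.


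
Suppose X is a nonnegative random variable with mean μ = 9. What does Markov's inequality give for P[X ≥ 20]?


μ = E[X] = 9, a = 20.
Markov: P[X ≥ 20] ≤ μ/a = (9)/20 = 9/20.
Numerically: ≈ 0.4500.
(Since a = 20 > μ = 9.0000, the bound 9/20 is < 1 and informative.)

P[X ≥ 20] ≤ 9/20 ≈ 0.4500.


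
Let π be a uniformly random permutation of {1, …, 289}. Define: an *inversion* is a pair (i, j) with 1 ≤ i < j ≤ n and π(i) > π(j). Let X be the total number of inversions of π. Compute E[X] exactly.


Write X = Σ X_I over the C(289, 2) = 41616 pairs i < j, with X_I the indicator of one inversion.
There are 41616 indicators.
For each fixed pair i < j, the values π(i) and π(j) are two distinct elements of {1, …, 289} in uniformly random order; by symmetry P[π(i) > π(j)] = 1/2.
By linearity: E[X] = 41616 · (1/2) = C(289, 2) · (1/2) = 41616/2 = 20808 ≈ 20808.000000.

E[X] = 20808 = 20808.000000.


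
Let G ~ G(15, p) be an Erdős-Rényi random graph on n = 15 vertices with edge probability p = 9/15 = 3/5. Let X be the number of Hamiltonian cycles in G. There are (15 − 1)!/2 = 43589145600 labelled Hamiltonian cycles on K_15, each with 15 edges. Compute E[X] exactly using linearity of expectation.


K_15 has (15 − 1)!/2 = 43589145600 labelled Hamiltonian cycles.
For each such Hamiltonian cycle H, let X_H = 1 if all 15 edges of H are present in G. Then P[X_H = 1] = p^{15} = (3/5)^{15} = 14348907/30517578125.
Summing the indicators: E[X] = Σ_H E[X_H] = 43589145600 · p^{15} = 43589145600 · 14348907/30517578125 = 25018263856954368/1220703125.
Numerically: E[X] ≈ 2.0495e+07.

E[X] = 43589145600 · (3/5)^{15} = 25018263856954368/1220703125 ≈ 2.0495e+07.


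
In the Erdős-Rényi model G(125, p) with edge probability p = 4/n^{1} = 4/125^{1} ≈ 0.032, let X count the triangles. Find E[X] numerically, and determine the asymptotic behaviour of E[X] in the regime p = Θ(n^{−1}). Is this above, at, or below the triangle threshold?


Number of potential triangles: C(125, 3) = 317750.
Each occurs with probability p³ ≈ (0.032)³ ≈ 3.27680e-05.
By linearity: E[X] = C(125, 3)·p³ ≈ 317750 · 3.27680e-05 ≈ 10.412.
Here α = 1, so p = 4/n is exactly at the triangle threshold p ~ 1/n. Asymptotically E[X] → c³/6 = 4³/6 = 32/3 ≈ 10.667, a bounded constant. In this regime the triangle count is asymptotically Poisson(c³/6).

E[X] ≈ 10.412; in regime p = Θ(1/n^{1}) E[X] stays bounded (at the triangle threshold p ~ 1/n).


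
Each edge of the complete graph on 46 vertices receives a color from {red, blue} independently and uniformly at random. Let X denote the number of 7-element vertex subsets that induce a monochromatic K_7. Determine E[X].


Let X = Σ_S X_S over the C(46, 7) = 53524680 subsets S of size 7, where X_S = 1 if the K_7 on S is monochromatic.
For a fixed S, the K_7 on S has C(7, 2) = 21 edges. P[all 21 edges red] = (1/2)^21, and likewise for blue, so P[monochromatic] = 2·(1/2)^21 = 2^{1 − 21} = 1/1048576.
By linearity: E[X] = C(46, 7) · 2^{1 − 21} = 53524680 · 1/1048576 = 6690585/131072.
Numerically: E[X] ≈ 51.045113.

E[X] = C(46,7)·2^(1−C(7,2)) = 6690585/131072 ≈ 51.045113.


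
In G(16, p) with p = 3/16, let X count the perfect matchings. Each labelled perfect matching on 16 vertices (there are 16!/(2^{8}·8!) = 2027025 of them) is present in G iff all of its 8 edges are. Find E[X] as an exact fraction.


K_16 has 16!/(2^{8}·8!) = 2027025 labelled perfect matchings.
For each such perfect matching H, let X_H = 1 if all 8 edges of H are present in G. Then P[X_H = 1] = p^{8} = (3/16)^{8} = 6561/4294967296.
By linearity: E[X] = Σ_H E[X_H] = 2027025 · p^{8} = 2027025 · 6561/4294967296 = 13299311025/4294967296.
Numerically: E[X] ≈ 3.096.

E[X] = 2027025 · (3/16)^{8} = 13299311025/4294967296 ≈ 3.096.


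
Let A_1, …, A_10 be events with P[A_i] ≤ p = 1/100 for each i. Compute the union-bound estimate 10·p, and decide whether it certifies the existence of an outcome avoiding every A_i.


Union bound: P[∪_{i=1}^{10} A_i] ≤ Σ_i P[A_i] ≤ 10·p = 10·(1/100) = 1/10.
Numerically: 1/10 ≈ 0.1000000.
Is 1/10 < 1? YES.
Since P[∪ A_i] ≤ 1/10 < 1, the complement has P[∩ A_i^c] ≥ 1 − 1/10 = 9/10 > 0, so some outcome avoids every A_i.

10·p = 1/10 ≈ 0.1000000; existence CERTIFIED by the union bound.


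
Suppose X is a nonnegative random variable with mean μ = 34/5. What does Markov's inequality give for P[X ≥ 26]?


μ = E[X] = 34/5, a = 26.
Markov: P[X ≥ 26] ≤ μ/a = (34/5)/26 = 17/65.
Numerically: ≈ 0.2615.
(Since a = 26 > μ = 6.8000, the bound 17/65 is < 1 and informative.)

P[X ≥ 26] ≤ 17/65 ≈ 0.2615.


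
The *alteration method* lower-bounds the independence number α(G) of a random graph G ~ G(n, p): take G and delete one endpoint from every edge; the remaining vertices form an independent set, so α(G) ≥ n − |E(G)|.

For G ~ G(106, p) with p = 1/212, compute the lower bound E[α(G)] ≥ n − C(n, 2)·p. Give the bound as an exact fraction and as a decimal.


E[|E(G)|] = C(106, 2)·p = 5565 · (1/212) = 105/4.
E[α(G)] ≥ n − E[|E(G)|] = 106 − 105/4 = 319/4.
Numerically: ≈ 79.7500.
(This is only a lower bound; the true E[α(G)] may be larger.)

E[α(G)] ≥ 319/4 ≈ 79.7500.


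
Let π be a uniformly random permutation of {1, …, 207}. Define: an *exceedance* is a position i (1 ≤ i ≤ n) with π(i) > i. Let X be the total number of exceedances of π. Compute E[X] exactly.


Write X = Σ_{i=1}^{207} X_i, where X_i = 1_{π(i) > i}.
For each fixed i, π(i) is uniform over {1, …, 207} (marginal of a uniform permutation), so P[π(i) > i] = (n − i)/n. Summing: Σ_{i=1}^{207} (n − i)/n = (0 + 1 + … + 206)/207 = 207(207 − 1)/(2·207) = (207 − 1)/2.
Hence E[X] = Σ_{i=1}^{207} (207 − i)/207 = 103 ≈ 103.000000.

E[X] = 103 = 103.000000.


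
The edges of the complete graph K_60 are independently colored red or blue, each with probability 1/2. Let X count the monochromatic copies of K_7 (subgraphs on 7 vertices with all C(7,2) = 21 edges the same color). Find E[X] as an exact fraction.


Let X = Σ_S X_S over the C(60, 7) = 386206920 subsets S of size 7, where X_S = 1 if the K_7 on S is monochromatic.
For a fixed S, the K_7 on S has C(7, 2) = 21 edges. P[all 21 edges red] = (1/2)^21, and likewise for blue, so P[monochromatic] = 2·(1/2)^21 = 2^{1 − 21} = 1/1048576.
By linearity of expectation: E[X] = C(60, 7) · 2^{1 − 21} = 386206920 · 1/1048576 = 48275865/131072.
Numerically: E[X] ≈ 368.3156.

E[X] = C(60,7)·2^(1−C(7,2)) = 48275865/131072 ≈ 368.3156.


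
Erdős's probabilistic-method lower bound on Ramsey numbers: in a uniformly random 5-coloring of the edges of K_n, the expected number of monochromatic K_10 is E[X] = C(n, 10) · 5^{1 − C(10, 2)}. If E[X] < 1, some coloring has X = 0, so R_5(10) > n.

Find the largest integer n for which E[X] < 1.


We need C(n, 10) · 5^{1 − 45} < 1, i.e. C(n, 10) < 5^{45 − 1} = 5684341886080801486968994140625.
Check values of n near the boundary:
  n = 5386: C(5386, 10) = 5613966214234562222231428510561; 5613966214234562222231428510561 < 5684341886080801486968994140625? YES
  n = 5387: C(5387, 10) = 5624406917627224603154306376491; 5624406917627224603154306376491 < 5684341886080801486968994140625? YES
  n = 5388: C(5388, 10) = 5634865093375880654852250419586; 5634865093375880654852250419586 < 5684341886080801486968994140625? YES
  n = 5389: C(5389, 10) = 5645340767466558997768874792926; 5645340767466558997768874792926 < 5684341886080801486968994140625? YES
  n = 5390: C(5390, 10) = 5655833965919099070255434039753; 5655833965919099070255434039753 < 5684341886080801486968994140625? YES
  n = 5391: C(5391, 10) = 5666344714787188828795213697883; 5666344714787188828795213697883 < 5684341886080801486968994140625? YES
  n = 5392: C(5392, 10) = 5676873040158402483252283957448; 5676873040158402483252283957448 < 5684341886080801486968994140625? YES
  n = 5393: C(5393, 10) = 5687418968154238267170642278008; 5687418968154238267170642278008 < 5684341886080801486968994140625? NO
  n = 5394: C(5394, 10) = 5697982524930156243149785372878; 5697982524930156243149785372878 < 5684341886080801486968994140625? NO
  n = 5395: C(5395, 10) = 5708563736675616143322765475706; 5708563736675616143322765475706 < 5684341886080801486968994140625? NO
The largest n with C(n, 10) < 5684341886080801486968994140625 is n = 5392 (where E[X] = 5676873040158402483252283957448/5684341886080801486968994140625 ≈ 0.99869). Hence R_5(10) > 5392, i.e. R_5(10) ≥ 5393.

Largest n = 5392; hence R_5(10) > 5392.


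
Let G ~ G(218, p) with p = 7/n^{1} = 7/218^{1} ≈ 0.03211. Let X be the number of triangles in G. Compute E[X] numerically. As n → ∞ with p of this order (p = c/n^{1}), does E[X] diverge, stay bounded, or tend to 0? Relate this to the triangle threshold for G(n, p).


Number of potential triangles: C(218, 3) = 1703016.
Each occurs with probability p³ ≈ (0.03211)³ ≈ 3.310737e-05.
By linearity: E[X] = C(218, 3)·p³ ≈ 1703016 · 3.310737e-05 ≈ 56.3824.
Here α = 1, so p = 7/n is exactly at the triangle threshold p ~ 1/n. Asymptotically E[X] → c³/6 = 7³/6 = 343/6 ≈ 57.1667, a bounded constant. In this regime the triangle count is asymptotically Poisson(c³/6).

E[X] ≈ 56.3824; in regime p = Θ(1/n^{1}) E[X] stays bounded (at the triangle threshold p ~ 1/n).


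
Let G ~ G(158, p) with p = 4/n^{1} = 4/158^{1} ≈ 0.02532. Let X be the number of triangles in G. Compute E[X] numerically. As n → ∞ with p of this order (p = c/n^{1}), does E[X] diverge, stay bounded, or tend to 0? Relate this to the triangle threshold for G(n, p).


Number of potential triangles: C(158, 3) = 644956.
Each occurs with probability p³ ≈ (0.02532)³ ≈ 1.622590e-05.
By linearity: E[X] = C(158, 3)·p³ ≈ 644956 · 1.622590e-05 ≈ 10.4650.
Here α = 1, so p = 4/n is exactly at the triangle threshold p ~ 1/n. Asymptotically E[X] → c³/6 = 4³/6 = 32/3 ≈ 10.6667, a bounded constant. In this regime the triangle count is asymptotically Poisson(c³/6).

E[X] ≈ 10.4650; in regime p = Θ(1/n^{1}) E[X] stays bounded (at the triangle threshold p ~ 1/n).


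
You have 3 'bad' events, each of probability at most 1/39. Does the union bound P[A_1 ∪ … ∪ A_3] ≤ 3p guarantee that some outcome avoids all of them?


Union bound: P[∪_{i=1}^{3} A_i] ≤ Σ_i P[A_i] ≤ 3·p = 3·(1/39) = 1/13.
Numerically: 1/13 ≈ 0.0769.
Is 1/13 < 1? YES.
Since P[∪ A_i] ≤ 1/13 < 1, the complement has P[∩ A_i^c] ≥ 1 − 1/13 = 12/13 > 0, so some outcome avoids every A_i.

3·p = 1/13 ≈ 0.0769; existence CERTIFIED by the union bound.


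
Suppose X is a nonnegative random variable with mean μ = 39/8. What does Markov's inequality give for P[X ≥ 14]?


μ = E[X] = 39/8, a = 14.
Markov: P[X ≥ 14] ≤ μ/a = (39/8)/14 = 39/112.
Numerically: ≈ 0.348.
(Since a = 14 > μ = 4.875, the bound 39/112 is < 1 and informative.)

P[X ≥ 14] ≤ 39/112 ≈ 0.348.


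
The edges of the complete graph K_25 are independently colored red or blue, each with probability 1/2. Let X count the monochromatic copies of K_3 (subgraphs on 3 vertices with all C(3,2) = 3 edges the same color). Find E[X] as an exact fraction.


Let X = Σ_S X_S over the C(25, 3) = 2300 subsets S of size 3, where X_S = 1 if the K_3 on S is monochromatic.
For a fixed S, the K_3 on S has C(3, 2) = 3 edges. P[all 3 edges red] = (1/2)^3, and likewise for blue, so P[monochromatic] = 2·(1/2)^3 = 2^{1 − 3} = 1/4.
By linearity: E[X] = C(25, 3) · 2^{1 − 3} = 2300 · 1/4 = 575.
Numerically: E[X] ≈ 575.00000.

E[X] = C(25,3)·2^(1−C(3,2)) = 575 ≈ 575.00000.


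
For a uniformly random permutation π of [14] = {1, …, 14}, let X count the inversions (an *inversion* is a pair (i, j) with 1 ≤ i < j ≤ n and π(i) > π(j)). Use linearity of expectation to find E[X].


Write X = Σ X_I over the C(14, 2) = 91 pairs i < j, with X_I the indicator of one inversion.
There are 91 indicators.
For each fixed pair i < j, the values π(i) and π(j) are two distinct elements of {1, …, 14} in uniformly random order; by symmetry P[π(i) > π(j)] = 1/2.
By linearity: E[X] = 91 · (1/2) = C(14, 2) · (1/2) = 91/2 = 91/2 ≈ 45.5000.

E[X] = 91/2 = 45.5000.


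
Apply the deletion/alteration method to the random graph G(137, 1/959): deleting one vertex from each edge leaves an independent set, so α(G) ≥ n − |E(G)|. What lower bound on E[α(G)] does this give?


E[|E(G)|] = C(137, 2)·p = 9316 · (1/959) = 68/7.
E[α(G)] ≥ n − E[|E(G)|] = 137 − 68/7 = 891/7.
Numerically: ≈ 127.28571.
(This is only a lower bound; the true E[α(G)] may be larger.)

E[α(G)] ≥ 891/7 ≈ 127.28571.


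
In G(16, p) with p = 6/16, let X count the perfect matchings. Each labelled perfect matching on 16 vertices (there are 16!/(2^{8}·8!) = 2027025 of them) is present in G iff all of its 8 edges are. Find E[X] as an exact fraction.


K_16 has 16!/(2^{8}·8!) = 2027025 labelled perfect matchings.
For each such perfect matching H, let X_H = 1 if all 8 edges of H are present in G. Then P[X_H = 1] = p^{8} = (3/8)^{8} = 6561/16777216.
Summing the indicators: E[X] = Σ_H E[X_H] = 2027025 · p^{8} = 2027025 · 6561/16777216 = 13299311025/16777216.
Numerically: E[X] ≈ 792.701.

E[X] = 2027025 · (3/8)^{8} = 13299311025/16777216 ≈ 792.701.


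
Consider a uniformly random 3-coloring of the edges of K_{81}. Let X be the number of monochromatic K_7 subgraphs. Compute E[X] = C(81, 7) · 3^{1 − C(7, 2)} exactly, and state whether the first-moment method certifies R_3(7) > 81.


E[X] = C(81, 7) · 3^{1 − 21} = 3477216600 · 3^{−20} = 3477216600/3486784401.
As a reduced fraction: E[X] = 42928600/43046721 ≈ 0.9973.
Is E[X] < 1? YES.
Since E[X] < 1, there exists a 3-coloring of K_{81} with no monochromatic K_7; hence R_3(7) > 81.

E[X] = 42928600/43046721 ≈ 0.9973; E[X] < 1, so R_3(7) > 81.


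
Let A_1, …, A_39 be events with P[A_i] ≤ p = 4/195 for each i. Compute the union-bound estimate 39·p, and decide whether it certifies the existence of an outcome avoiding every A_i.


Union bound: P[∪_{i=1}^{39} A_i] ≤ Σ_i P[A_i] ≤ 39·p = 39·(4/195) = 4/5.
Numerically: 4/5 ≈ 0.800.
Is 4/5 < 1? YES.
Since P[∪ A_i] ≤ 4/5 < 1, the complement has P[∩ A_i^c] ≥ 1 − 4/5 = 1/5 > 0, so some outcome avoids every A_i.

39·p = 4/5 ≈ 0.800; existence CERTIFIED by the union bound.


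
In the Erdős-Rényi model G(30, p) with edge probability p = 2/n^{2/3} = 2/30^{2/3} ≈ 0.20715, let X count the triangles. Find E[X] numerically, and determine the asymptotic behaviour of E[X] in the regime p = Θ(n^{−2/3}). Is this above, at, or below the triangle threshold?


Number of potential triangles: C(30, 3) = 4060.
Each occurs with probability p³ ≈ (0.20715)³ ≈ 8.8888889e-03.
By linearity: E[X] = C(30, 3)·p³ ≈ 4060 · 8.8888889e-03 ≈ 36.08889.
Since α = 2/3 < 1, p = c/n^{2/3} ≫ 1/n is above the triangle threshold p ~ 1/n. Asymptotically E[X] ~ (c³/6)·n^{3(1−α)} = (2³/6)·n^{1} → ∞; triangles are abundant w.h.p.

E[X] ≈ 36.08889; in regime p = Θ(1/n^{2/3}) E[X] diverges (above the triangle threshold p ~ 1/n).


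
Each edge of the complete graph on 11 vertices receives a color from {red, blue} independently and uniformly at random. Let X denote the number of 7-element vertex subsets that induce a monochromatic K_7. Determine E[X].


Let X = Σ_S X_S over the C(11, 7) = 330 subsets S of size 7, where X_S = 1 if the K_7 on S is monochromatic.
For a fixed S, the K_7 on S has C(7, 2) = 21 edges. P[all 21 edges red] = (1/2)^21, and likewise for blue, so P[monochromatic] = 2·(1/2)^21 = 2^{1 − 21} = 1/1048576.
By linearity: E[X] = C(11, 7) · 2^{1 − 21} = 330 · 1/1048576 = 165/524288.
Numerically: E[X] ≈ 0.000315.

E[X] = C(11,7)·2^(1−C(7,2)) = 165/524288 ≈ 0.000315.


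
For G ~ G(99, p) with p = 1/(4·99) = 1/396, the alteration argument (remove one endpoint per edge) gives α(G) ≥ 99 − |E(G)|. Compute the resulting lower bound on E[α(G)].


E[|E(G)|] = C(99, 2)·p = 4851 · (1/396) = 49/4.
E[α(G)] ≥ n − E[|E(G)|] = 99 − 49/4 = 347/4.
Numerically: ≈ 86.750000.
(This is only a lower bound; the true E[α(G)] may be larger.)

E[α(G)] ≥ 347/4 ≈ 86.750000.


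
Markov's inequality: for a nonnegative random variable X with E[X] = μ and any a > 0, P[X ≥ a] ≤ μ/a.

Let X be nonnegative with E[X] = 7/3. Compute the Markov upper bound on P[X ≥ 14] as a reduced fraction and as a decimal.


μ = E[X] = 7/3, a = 14.
Markov: P[X ≥ 14] ≤ μ/a = (7/3)/14 = 1/6.
Numerically: ≈ 0.167.
(Since a = 14 > μ = 2.333, the bound 1/6 is < 1 and informative.)

P[X ≥ 14] ≤ 1/6 ≈ 0.167.


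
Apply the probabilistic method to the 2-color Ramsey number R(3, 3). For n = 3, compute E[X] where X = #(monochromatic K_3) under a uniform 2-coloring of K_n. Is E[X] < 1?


E[X] = C(3, 3) · 2^{1 − 3} = 1 · 2^{−2} = 1/4.
As a reduced fraction: E[X] = 1/4 ≈ 0.250.
Is E[X] < 1? YES.
Since E[X] < 1, there exists a 2-coloring of K_{3} with no monochromatic K_3; hence R(3, 3) > 3.

E[X] = 1/4 ≈ 0.250; E[X] < 1, so R(3, 3) > 3.


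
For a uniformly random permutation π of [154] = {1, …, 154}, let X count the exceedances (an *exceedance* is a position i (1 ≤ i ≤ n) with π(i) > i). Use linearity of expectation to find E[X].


Write X = Σ_{i=1}^{154} X_i, where X_i = 1_{π(i) > i}.
For each fixed i, π(i) is uniform over {1, …, 154} (marginal of a uniform permutation), so P[π(i) > i] = (n − i)/n. Summing: Σ_{i=1}^{154} (n − i)/n = (0 + 1 + … + 153)/154 = 154(154 − 1)/(2·154) = (154 − 1)/2.
Hence E[X] = Σ_{i=1}^{154} (154 − i)/154 = 153/2 ≈ 76.50000.

E[X] = 153/2 = 76.50000.


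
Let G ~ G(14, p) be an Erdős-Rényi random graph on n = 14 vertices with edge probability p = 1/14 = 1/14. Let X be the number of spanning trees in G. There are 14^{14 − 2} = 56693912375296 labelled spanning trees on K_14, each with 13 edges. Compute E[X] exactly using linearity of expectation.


K_14 has 14^{14 − 2} = 56693912375296 labelled spanning trees.
For each such spanning tree H, let X_H = 1 if all 13 edges of H are present in G. Then P[X_H = 1] = p^{13} = (1/14)^{13} = 1/793714773254144.
Summing the indicators: E[X] = Σ_H E[X_H] = 56693912375296 · p^{13} = 56693912375296 · 1/793714773254144 = 1/14.
Numerically: E[X] ≈ 0.071429.

E[X] = 56693912375296 · (1/14)^{13} = 1/14 ≈ 0.071429.


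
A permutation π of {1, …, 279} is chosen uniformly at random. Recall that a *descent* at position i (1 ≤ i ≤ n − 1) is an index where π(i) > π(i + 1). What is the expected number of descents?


Write X = Σ X_I over i = 1, …, 278, with X_I the indicator of one descent.
There are 278 indicators.
For each fixed i, the pair (π(i), π(i+1)) is a uniformly random ordered pair of distinct values from {1, …, 279}; by symmetry P[π(i) > π(i+1)] = 1/2.
By linearity: E[X] = 278 · (1/2) = (279 − 1) · (1/2) = 139 ≈ 139.000000.

E[X] = 139 = 139.000000.


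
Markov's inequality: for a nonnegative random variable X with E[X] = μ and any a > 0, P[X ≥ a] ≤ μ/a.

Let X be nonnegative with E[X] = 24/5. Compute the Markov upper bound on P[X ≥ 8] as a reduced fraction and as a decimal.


μ = E[X] = 24/5, a = 8.
Markov: P[X ≥ 8] ≤ μ/a = (24/5)/8 = 3/5.
Numerically: ≈ 0.6000.
(Since a = 8 > μ = 4.8000, the bound 3/5 is < 1 and informative.)

P[X ≥ 8] ≤ 3/5 ≈ 0.6000.


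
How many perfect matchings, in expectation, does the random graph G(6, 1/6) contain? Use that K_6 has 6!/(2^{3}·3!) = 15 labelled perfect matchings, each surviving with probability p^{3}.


K_6 has 6!/(2^{3}·3!) = 15 labelled perfect matchings.
For each such perfect matching H, let X_H = 1 if all 3 edges of H are present in G. Then P[X_H = 1] = p^{3} = (1/6)^{3} = 1/216.
Summing the indicators: E[X] = Σ_H E[X_H] = 15 · p^{3} = 15 · 1/216 = 5/72.
Numerically: E[X] ≈ 0.0694444.

E[X] = 15 · (1/6)^{3} = 5/72 ≈ 0.0694444.


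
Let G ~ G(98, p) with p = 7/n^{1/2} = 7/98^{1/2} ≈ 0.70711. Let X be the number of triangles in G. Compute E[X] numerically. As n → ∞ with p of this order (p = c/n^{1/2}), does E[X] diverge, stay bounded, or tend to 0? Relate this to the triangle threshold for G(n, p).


Number of potential triangles: C(98, 3) = 152096.
Each occurs with probability p³ ≈ (0.70711)³ ≈ 3.5355339e-01.
By linearity: E[X] = C(98, 3)·p³ ≈ 152096 · 3.5355339e-01 ≈ 53774.05650.
Since α = 1/2 < 1, p = c/n^{1/2} ≫ 1/n is above the triangle threshold p ~ 1/n. Asymptotically E[X] ~ (c³/6)·n^{3(1−α)} = (7³/6)·n^{1.5} → ∞; triangles are abundant w.h.p.

E[X] ≈ 53774.05650; in regime p = Θ(1/n^{1/2}) E[X] diverges (above the triangle threshold p ~ 1/n).


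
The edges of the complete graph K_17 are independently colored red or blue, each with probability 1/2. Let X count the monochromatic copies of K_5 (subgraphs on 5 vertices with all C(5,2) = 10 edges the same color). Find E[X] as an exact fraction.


Let X = Σ_S X_S over the C(17, 5) = 6188 subsets S of size 5, where X_S = 1 if the K_5 on S is monochromatic.
For a fixed S, the K_5 on S has C(5, 2) = 10 edges. P[all 10 edges red] = (1/2)^10, and likewise for blue, so P[monochromatic] = 2·(1/2)^10 = 2^{1 − 10} = 1/512.
Summing: E[X] = C(17, 5) · 2^{1 − 10} = 6188 · 1/512 = 1547/128.
Numerically: E[X] ≈ 12.08594.

E[X] = C(17,5)·2^(1−C(5,2)) = 1547/128 ≈ 12.08594.


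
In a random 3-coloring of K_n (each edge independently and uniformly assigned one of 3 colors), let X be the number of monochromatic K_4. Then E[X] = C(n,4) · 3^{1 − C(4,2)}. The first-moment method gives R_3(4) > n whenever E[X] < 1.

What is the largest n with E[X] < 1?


We need C(n, 4) · 3^{1 − 6} < 1, i.e. C(n, 4) < 3^{6 − 1} = 243.
Check values of n near the boundary:
  n = 8: C(8, 4) = 70; 70 < 243? YES
  n = 9: C(9, 4) = 126; 126 < 243? YES
  n = 10: C(10, 4) = 210; 210 < 243? YES
  n = 11: C(11, 4) = 330; 330 < 243? NO
The largest n with C(n, 4) < 243 is n = 10 (where E[X] = 70/81 ≈ 0.86420). Hence R_3(4) > 10, i.e. R_3(4) ≥ 11.

Largest n = 10; hence R_3(4) > 10.


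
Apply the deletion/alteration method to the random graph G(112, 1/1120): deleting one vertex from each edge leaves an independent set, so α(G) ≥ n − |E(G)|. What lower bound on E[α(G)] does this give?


E[|E(G)|] = C(112, 2)·p = 6216 · (1/1120) = 111/20.
E[α(G)] ≥ n − E[|E(G)|] = 112 − 111/20 = 2129/20.
Numerically: ≈ 106.4500.
(This is only a lower bound; the true E[α(G)] may be larger.)

E[α(G)] ≥ 2129/20 ≈ 106.4500.


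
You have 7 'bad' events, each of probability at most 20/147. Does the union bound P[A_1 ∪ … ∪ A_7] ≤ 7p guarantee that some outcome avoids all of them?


Union bound: P[∪_{i=1}^{7} A_i] ≤ Σ_i P[A_i] ≤ 7·p = 7·(20/147) = 20/21.
Numerically: 20/21 ≈ 0.9523810.
Is 20/21 < 1? YES.
Since P[∪ A_i] ≤ 20/21 < 1, the complement has P[∩ A_i^c] ≥ 1 − 20/21 = 1/21 > 0, so some outcome avoids every A_i.

7·p = 20/21 ≈ 0.9523810; existence CERTIFIED by the union bound.


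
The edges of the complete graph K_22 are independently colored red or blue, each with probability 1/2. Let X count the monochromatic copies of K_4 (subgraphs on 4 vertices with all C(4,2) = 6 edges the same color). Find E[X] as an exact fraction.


Let X = Σ_S X_S over the C(22, 4) = 7315 subsets S of size 4, where X_S = 1 if the K_4 on S is monochromatic.
For a fixed S, the K_4 on S has C(4, 2) = 6 edges. P[all 6 edges red] = (1/2)^6, and likewise for blue, so P[monochromatic] = 2·(1/2)^6 = 2^{1 − 6} = 1/32.
By linearity: E[X] = C(22, 4) · 2^{1 − 6} = 7315 · 1/32 = 7315/32.
Numerically: E[X] ≈ 228.5938.

E[X] = C(22,4)·2^(1−C(4,2)) = 7315/32 ≈ 228.5938.


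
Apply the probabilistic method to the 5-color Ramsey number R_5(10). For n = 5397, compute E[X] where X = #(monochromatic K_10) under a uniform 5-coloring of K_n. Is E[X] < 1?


E[X] = C(5397, 10) · 5^{1 − 45} = 5729779230003226281244520755596 · 5^{−44} = 5729779230003226281244520755596/5684341886080801486968994140625.
As a reduced fraction: E[X] = 5729779230003226281244520755596/5684341886080801486968994140625 ≈ 1.00799.
Is E[X] < 1? NO.
Since E[X] ≥ 1, the first-moment bound is inconclusive at n = 5397; it does NOT by itself certify R_5(10) > 5397.

E[X] = 5729779230003226281244520755596/5684341886080801486968994140625 ≈ 1.00799; E[X] ≥ 1; first-moment method inconclusive here.


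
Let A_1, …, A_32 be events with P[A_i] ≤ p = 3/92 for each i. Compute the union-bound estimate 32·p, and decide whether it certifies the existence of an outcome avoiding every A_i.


Union bound: P[∪_{i=1}^{32} A_i] ≤ Σ_i P[A_i] ≤ 32·p = 32·(3/92) = 24/23.
Numerically: 24/23 ≈ 1.0434783.
Is 24/23 < 1? NO.
Since the bound 24/23 is ≥ 1, the union bound is uninformative here; it does NOT by itself certify existence.

32·p = 24/23 ≈ 1.0434783; existence NOT certified by the union bound.


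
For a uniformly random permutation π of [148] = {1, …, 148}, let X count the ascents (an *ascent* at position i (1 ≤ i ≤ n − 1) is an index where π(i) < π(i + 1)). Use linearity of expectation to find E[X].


Write X = Σ X_I over i = 1, …, 147, with X_I the indicator of one ascent.
There are 147 indicators.
For each fixed i, the pair (π(i), π(i+1)) is a uniformly random ordered pair of distinct values from {1, …, 148}; by symmetry P[π(i) < π(i+1)] = 1/2.
By linearity: E[X] = 147 · (1/2) = (148 − 1) · (1/2) = 147/2 ≈ 73.50000.

E[X] = 147/2 = 73.50000.


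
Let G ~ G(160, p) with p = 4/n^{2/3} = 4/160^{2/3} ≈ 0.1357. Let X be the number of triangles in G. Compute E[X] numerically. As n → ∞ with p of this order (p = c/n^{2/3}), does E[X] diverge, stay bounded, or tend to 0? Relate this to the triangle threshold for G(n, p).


Number of potential triangles: C(160, 3) = 669920.
Each occurs with probability p³ ≈ (0.1357)³ ≈ 2.500000e-03.
By linearity: E[X] = C(160, 3)·p³ ≈ 669920 · 2.500000e-03 ≈ 1674.8000.
Since α = 2/3 < 1, p = c/n^{2/3} ≫ 1/n is above the triangle threshold p ~ 1/n. Asymptotically E[X] ~ (c³/6)·n^{3(1−α)} = (4³/6)·n^{1} → ∞; triangles are abundant w.h.p.

E[X] ≈ 1674.8000; in regime p = Θ(1/n^{2/3}) E[X] diverges (above the triangle threshold p ~ 1/n).


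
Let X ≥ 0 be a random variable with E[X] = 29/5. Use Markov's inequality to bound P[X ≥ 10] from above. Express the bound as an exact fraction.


μ = E[X] = 29/5, a = 10.
Markov: P[X ≥ 10] ≤ μ/a = (29/5)/10 = 29/50.
Numerically: ≈ 0.58000.
(Since a = 10 > μ = 5.80000, the bound 29/50 is < 1 and informative.)

P[X ≥ 10] ≤ 29/50 ≈ 0.58000.


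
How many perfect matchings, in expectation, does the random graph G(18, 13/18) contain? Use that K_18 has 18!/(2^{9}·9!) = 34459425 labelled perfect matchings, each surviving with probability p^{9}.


K_18 has 18!/(2^{9}·9!) = 34459425 labelled perfect matchings.
For each such perfect matching H, let X_H = 1 if all 9 edges of H are present in G. Then P[X_H = 1] = p^{9} = (13/18)^{9} = 10604499373/198359290368.
By linearity of expectation: E[X] = Σ_H E[X_H] = 34459425 · p^{9} = 34459425 · 10604499373/198359290368 = 4511419145758525/2448880128.
Numerically: E[X] ≈ 1.84e+06.

E[X] = 34459425 · (13/18)^{9} = 4511419145758525/2448880128 ≈ 1.84e+06.


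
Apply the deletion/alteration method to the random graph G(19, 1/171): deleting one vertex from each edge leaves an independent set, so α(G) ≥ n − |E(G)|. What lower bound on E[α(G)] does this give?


E[|E(G)|] = C(19, 2)·p = 171 · (1/171) = 1.
E[α(G)] ≥ n − E[|E(G)|] = 19 − 1 = 18.
Numerically: ≈ 18.0000.
(This is only a lower bound; the true E[α(G)] may be larger.)

E[α(G)] ≥ 18 ≈ 18.0000.


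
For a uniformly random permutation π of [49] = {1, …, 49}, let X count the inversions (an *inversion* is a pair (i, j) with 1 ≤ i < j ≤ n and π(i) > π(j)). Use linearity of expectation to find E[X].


Write X = Σ X_I over the C(49, 2) = 1176 pairs i < j, with X_I the indicator of one inversion.
There are 1176 indicators.
For each fixed pair i < j, the values π(i) and π(j) are two distinct elements of {1, …, 49} in uniformly random order; by symmetry P[π(i) > π(j)] = 1/2.
By linearity: E[X] = 1176 · (1/2) = C(49, 2) · (1/2) = 1176/2 = 588 ≈ 588.000000.

E[X] = 588 = 588.000000.


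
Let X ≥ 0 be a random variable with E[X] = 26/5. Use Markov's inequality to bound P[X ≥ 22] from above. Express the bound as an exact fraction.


μ = E[X] = 26/5, a = 22.
Markov: P[X ≥ 22] ≤ μ/a = (26/5)/22 = 13/55.
Numerically: ≈ 0.236.
(Since a = 22 > μ = 5.200, the bound 13/55 is < 1 and informative.)

P[X ≥ 22] ≤ 13/55 ≈ 0.236.


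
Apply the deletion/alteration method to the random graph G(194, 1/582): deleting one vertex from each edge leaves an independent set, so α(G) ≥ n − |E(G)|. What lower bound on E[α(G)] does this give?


E[|E(G)|] = C(194, 2)·p = 18721 · (1/582) = 193/6.
E[α(G)] ≥ n − E[|E(G)|] = 194 − 193/6 = 971/6.
Numerically: ≈ 161.83333.
(This is only a lower bound; the true E[α(G)] may be larger.)

E[α(G)] ≥ 971/6 ≈ 161.83333.


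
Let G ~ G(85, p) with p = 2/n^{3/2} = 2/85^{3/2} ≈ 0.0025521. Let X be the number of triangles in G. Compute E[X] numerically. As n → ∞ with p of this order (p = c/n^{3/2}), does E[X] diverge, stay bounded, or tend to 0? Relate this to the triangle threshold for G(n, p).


Number of potential triangles: C(85, 3) = 98770.
Each occurs with probability p³ ≈ (0.0025521)³ ≈ 1.6622825e-08.
By linearity: E[X] = C(85, 3)·p³ ≈ 98770 · 1.6622825e-08 ≈ 0.00164.
Since α = 3/2 > 1, p = c/n^{3/2} = o(1/n) is below the triangle threshold p ~ 1/n. Asymptotically E[X] ~ (c³/6)·n^{3(1−α)} = (2³/6)·n^{-1.5} → 0, so by Markov's inequality G has no triangles w.h.p.

E[X] ≈ 0.00164; in regime p = Θ(1/n^{3/2}) E[X] tends to 0 (below the triangle threshold p ~ 1/n).


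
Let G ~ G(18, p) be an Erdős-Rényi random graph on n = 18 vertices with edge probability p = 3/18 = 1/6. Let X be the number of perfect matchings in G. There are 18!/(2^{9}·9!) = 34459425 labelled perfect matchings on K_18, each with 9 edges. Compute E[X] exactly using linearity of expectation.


K_18 has 18!/(2^{9}·9!) = 34459425 labelled perfect matchings.
For each such perfect matching H, let X_H = 1 if all 9 edges of H are present in G. Then P[X_H = 1] = p^{9} = (1/6)^{9} = 1/10077696.
By linearity: E[X] = Σ_H E[X_H] = 34459425 · p^{9} = 34459425 · 1/10077696 = 425425/124416.
Numerically: E[X] ≈ 3.41938.

E[X] = 34459425 · (1/6)^{9} = 425425/124416 ≈ 3.41938.


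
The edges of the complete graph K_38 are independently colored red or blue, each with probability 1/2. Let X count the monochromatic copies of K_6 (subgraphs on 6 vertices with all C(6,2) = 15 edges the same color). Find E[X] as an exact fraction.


Let X = Σ_S X_S over the C(38, 6) = 2760681 subsets S of size 6, where X_S = 1 if the K_6 on S is monochromatic.
For a fixed S, the K_6 on S has C(6, 2) = 15 edges. P[all 15 edges red] = (1/2)^15, and likewise for blue, so P[monochromatic] = 2·(1/2)^15 = 2^{1 − 15} = 1/16384.
By linearity of expectation: E[X] = C(38, 6) · 2^{1 − 15} = 2760681 · 1/16384 = 2760681/16384.
Numerically: E[X] ≈ 168.499.

E[X] = C(38,6)·2^(1−C(6,2)) = 2760681/16384 ≈ 168.499.


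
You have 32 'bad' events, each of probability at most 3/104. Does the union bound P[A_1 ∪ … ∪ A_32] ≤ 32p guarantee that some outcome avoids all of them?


Union bound: P[∪_{i=1}^{32} A_i] ≤ Σ_i P[A_i] ≤ 32·p = 32·(3/104) = 12/13.
Numerically: 12/13 ≈ 0.923.
Is 12/13 < 1? YES.
Since P[∪ A_i] ≤ 12/13 < 1, the complement has P[∩ A_i^c] ≥ 1 − 12/13 = 1/13 > 0, so some outcome avoids every A_i.

32·p = 12/13 ≈ 0.923; existence CERTIFIED by the union bound.
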